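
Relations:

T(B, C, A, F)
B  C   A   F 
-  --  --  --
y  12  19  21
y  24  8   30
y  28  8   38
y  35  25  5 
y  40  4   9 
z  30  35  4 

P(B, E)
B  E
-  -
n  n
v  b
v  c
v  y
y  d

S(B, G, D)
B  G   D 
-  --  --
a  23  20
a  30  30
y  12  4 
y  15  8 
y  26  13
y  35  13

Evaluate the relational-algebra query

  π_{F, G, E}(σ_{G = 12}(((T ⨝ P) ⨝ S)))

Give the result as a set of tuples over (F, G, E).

{(21, 12, d), (30, 12, d), (38, 12, d), (5, 12, d), (9, 12, d)}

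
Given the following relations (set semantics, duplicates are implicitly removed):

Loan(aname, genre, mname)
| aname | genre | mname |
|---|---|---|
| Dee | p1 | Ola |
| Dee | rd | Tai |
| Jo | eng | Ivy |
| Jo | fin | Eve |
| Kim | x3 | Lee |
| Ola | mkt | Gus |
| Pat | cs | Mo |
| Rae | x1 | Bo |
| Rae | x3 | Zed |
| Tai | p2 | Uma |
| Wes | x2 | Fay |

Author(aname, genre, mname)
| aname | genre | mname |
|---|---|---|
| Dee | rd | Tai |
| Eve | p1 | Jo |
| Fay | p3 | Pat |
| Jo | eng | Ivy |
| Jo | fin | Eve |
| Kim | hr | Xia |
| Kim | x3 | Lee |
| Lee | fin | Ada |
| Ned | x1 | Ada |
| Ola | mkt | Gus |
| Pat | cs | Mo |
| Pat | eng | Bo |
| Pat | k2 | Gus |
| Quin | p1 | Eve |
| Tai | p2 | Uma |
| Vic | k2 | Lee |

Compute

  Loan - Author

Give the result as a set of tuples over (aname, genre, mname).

{(Dee, p1, Ola), (Rae, x1, Bo), (Rae, x3, Zed), (Wes, x2, Fay)}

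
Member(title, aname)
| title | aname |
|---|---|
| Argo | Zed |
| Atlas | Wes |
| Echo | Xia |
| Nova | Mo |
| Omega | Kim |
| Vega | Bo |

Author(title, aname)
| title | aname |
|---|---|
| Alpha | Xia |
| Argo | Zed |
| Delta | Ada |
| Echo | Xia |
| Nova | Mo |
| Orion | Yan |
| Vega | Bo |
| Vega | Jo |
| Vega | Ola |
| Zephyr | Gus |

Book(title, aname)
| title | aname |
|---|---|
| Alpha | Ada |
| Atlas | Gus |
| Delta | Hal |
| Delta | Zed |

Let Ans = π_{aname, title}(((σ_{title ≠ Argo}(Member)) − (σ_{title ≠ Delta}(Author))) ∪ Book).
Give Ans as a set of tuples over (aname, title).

σ[title ≠ Argo]: keep tuples satisfying title ≠ Argo → {(Atlas, Wes), (Echo, Xia), (Nova, Mo), (Omega, Kim), (Vega, Bo)}
σ[title ≠ Delta]: keep tuples satisfying title ≠ Delta → {(Alpha, Xia), (Argo, Zed), (Echo, Xia), (Nova, Mo), (Orion, Yan), (Vega, Bo), (Vega, Jo), (Vega, Ola), (Zephyr, Gus)}
Taking the difference: {(Atlas, Wes), (Omega, Kim)}
Taking the union: {(Alpha, Ada), (Atlas, Gus), (Atlas, Wes), (Delta, Hal), (Delta, Zed), (Omega, Kim)}
π_{aname, title} gives {(Ada, Alpha), (Gus, Atlas), (Hal, Delta), (Kim, Omega), (Wes, Atlas), (Zed, Delta)}.

{(Ada, Alpha), (Gus, Atlas), (Hal, Delta), (Kim, Omega), (Wes, Atlas), (Zed, Delta)}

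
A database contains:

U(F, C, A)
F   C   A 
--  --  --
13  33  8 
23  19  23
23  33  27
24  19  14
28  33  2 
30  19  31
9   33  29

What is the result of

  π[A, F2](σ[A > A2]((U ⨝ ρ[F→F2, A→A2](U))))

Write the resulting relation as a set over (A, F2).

ρ[F→F2, A→A2]: schema becomes (F2, C, A2); tuples unchanged.
U ⋈ ρ[F→F2, A→A2](U) (natural join on C): {(13, 33, 8, 13, 8), (13, 33, 8, 23, 27), (13, 33, 8, 28, 2), (13, 33, 8, 9, 29), (23, 19, 23, 23, 23), (23, 19, 23, 24, 14), (23, 19, 23, 30, 31), (23, 33, 27, 13, 8), (23, 33, 27, 23, 27), (23, 33, 27, 28, 2), (23, 33, 27, 9, 29), (24, 19, 14, 23, 23), (24, 19, 14, 24, 14), (24, 19, 14, 30, 31), (28, 33, 2, 13, 8), (28, 33, 2, 23, 27), (28, 33, 2, 28, 2), (28, 33, 2, 9, 29), (30, 19, 31, 23, 23), (30, 19, 31, 24, 14), (30, 19, 31, 30, 31), (9, 33, 29, 13, 8), (9, 33, 29, 23, 27), (9, 33, 29, 28, 2), (9, 33, 29, 9, 29)}
σ[A > A2]: keep tuples satisfying A > A2 → {(13, 33, 8, 28, 2), (23, 19, 23, 24, 14), (23, 33, 27, 13, 8), (23, 33, 27, 28, 2), (30, 19, 31, 23, 23), (30, 19, 31, 24, 14), (9, 33, 29, 13, 8), (9, 33, 29, 23, 27), (9, 33, 29, 28, 2)}
Keep only column(s) A, F2: {(23, 24), (27, 13), (27, 28), (29, 13), (29, 23), (29, 28), (31, 23), (31, 24), (8, 28)}

{(23, 24), (27, 13), (27, 28), (29, 13), (29, 23), (29, 28), (31, 23), (31, 24), (8, 28)}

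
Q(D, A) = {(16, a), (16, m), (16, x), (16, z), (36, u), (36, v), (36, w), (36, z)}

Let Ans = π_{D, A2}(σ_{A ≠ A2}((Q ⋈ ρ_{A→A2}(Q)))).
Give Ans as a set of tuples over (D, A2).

{(16, a), (16, m), (16, x), (16, z), (36, u), (36, v), (36, w), (36, z)}

ρ[A→A2]: schema becomes (D, A2); tuples unchanged.
Q ⋈ ρ_{A→A2}(Q) (natural join on D): {(16, a, a), (16, a, m), (16, a, x), (16, a, z), (16, m, a), (16, m, m), (16, m, x), (16, m, z), (16, x, a), (16, x, m), (16, x, x), (16, x, z), (16, z, a), (16, z, m), (16, z, x), (16, z, z), (36, u, u), (36, u, v), (36, u, w), (36, u, z), (36, v, u), (36, v, v), (36, v, w), (36, v, z), (36, w, u), (36, w, v), (36, w, w), (36, w, z), (36, z, u), (36, z, v), (36, z, w), (36, z, z)}
Selection A ≠ A2: {(16, a, m), (16, a, x), (16, a, z), (16, m, a), (16, m, x), (16, m, z), (16, x, a), (16, x, m), (16, x, z), (16, z, a), (16, z, m), (16, z, x), (36, u, v), (36, u, w), (36, u, z), (36, v, u), (36, v, w), (36, v, z), (36, w, u), (36, w, v), (36, w, z), (36, z, u), (36, z, v), (36, z, w)}
π_{D, A2} gives {(16, a), (16, m), (16, x), (16, z), (36, u), (36, v), (36, w), (36, z)} (16 duplicate(s) eliminated).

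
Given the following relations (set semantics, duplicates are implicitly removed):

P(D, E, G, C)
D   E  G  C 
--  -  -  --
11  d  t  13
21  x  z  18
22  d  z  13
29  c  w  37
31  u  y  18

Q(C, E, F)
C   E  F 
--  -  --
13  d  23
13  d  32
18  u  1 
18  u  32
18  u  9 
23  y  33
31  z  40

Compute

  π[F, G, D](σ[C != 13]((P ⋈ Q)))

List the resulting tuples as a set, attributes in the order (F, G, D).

{(1, y, 31), (32, y, 31), (9, y, 31)}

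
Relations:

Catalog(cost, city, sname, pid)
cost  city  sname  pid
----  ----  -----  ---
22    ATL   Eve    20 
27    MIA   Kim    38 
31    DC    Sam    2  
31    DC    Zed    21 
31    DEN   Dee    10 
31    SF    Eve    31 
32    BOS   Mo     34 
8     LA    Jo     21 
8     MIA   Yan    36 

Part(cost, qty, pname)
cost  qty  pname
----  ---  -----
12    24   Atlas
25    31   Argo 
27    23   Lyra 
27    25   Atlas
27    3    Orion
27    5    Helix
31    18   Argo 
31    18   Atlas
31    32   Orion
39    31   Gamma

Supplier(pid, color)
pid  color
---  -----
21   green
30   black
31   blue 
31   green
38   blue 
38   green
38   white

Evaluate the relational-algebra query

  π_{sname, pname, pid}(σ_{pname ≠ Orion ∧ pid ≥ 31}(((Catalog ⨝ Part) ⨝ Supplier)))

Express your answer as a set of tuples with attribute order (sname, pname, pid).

{(Eve, Argo, 31), (Eve, Atlas, 31), (Kim, Atlas, 38), (Kim, Helix, 38), (Kim, Lyra, 38)}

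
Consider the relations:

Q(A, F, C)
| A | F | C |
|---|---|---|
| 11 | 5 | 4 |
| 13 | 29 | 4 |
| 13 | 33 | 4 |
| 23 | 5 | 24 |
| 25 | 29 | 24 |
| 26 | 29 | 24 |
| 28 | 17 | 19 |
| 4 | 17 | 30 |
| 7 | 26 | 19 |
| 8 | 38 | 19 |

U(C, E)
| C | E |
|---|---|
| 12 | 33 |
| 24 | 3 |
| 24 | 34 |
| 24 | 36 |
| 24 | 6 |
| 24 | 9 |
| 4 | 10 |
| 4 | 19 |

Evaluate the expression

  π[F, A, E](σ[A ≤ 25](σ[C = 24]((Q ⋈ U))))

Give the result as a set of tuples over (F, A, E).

Joining Q and U on C yields {(11, 5, 4, 10), (11, 5, 4, 19), (13, 29, 4, 10), (13, 29, 4, 19), (13, 33, 4, 10), (13, 33, 4, 19), (23, 5, 24, 3), (23, 5, 24, 34), (23, 5, 24, 36), (23, 5, 24, 6), (23, 5, 24, 9), (25, 29, 24, 3), (25, 29, 24, 34), (25, 29, 24, 36), (25, 29, 24, 6), (25, 29, 24, 9), (26, 29, 24, 3), (26, 29, 24, 34), (26, 29, 24, 36), (26, 29, 24, 6), (26, 29, 24, 9)}.
Filtering on C = 24 leaves {(23, 5, 24, 3), (23, 5, 24, 34), (23, 5, 24, 36), (23, 5, 24, 6), (23, 5, 24, 9), (25, 29, 24, 3), (25, 29, 24, 34), (25, 29, 24, 36), (25, 29, 24, 6), (25, 29, 24, 9), (26, 29, 24, 3), (26, 29, 24, 34), (26, 29, 24, 36), (26, 29, 24, 6), (26, 29, 24, 9)}.
Filtering on A ≤ 25 leaves {(23, 5, 24, 3), (23, 5, 24, 34), (23, 5, 24, 36), (23, 5, 24, 6), (23, 5, 24, 9), (25, 29, 24, 3), (25, 29, 24, 34), (25, 29, 24, 36), (25, 29, 24, 6), (25, 29, 24, 9)}.
π[F, A, E]: project onto (F, A, E) → {(29, 25, 3), (29, 25, 34), (29, 25, 36), (29, 25, 6), (29, 25, 9), (5, 23, 3), (5, 23, 34), (5, 23, 36), (5, 23, 6), (5, 23, 9)}

{(29, 25, 3), (29, 25, 34), (29, 25, 36), (29, 25, 6), (29, 25, 9), (5, 23, 3), (5, 23, 34), (5, 23, 36), (5, 23, 6), (5, 23, 9)}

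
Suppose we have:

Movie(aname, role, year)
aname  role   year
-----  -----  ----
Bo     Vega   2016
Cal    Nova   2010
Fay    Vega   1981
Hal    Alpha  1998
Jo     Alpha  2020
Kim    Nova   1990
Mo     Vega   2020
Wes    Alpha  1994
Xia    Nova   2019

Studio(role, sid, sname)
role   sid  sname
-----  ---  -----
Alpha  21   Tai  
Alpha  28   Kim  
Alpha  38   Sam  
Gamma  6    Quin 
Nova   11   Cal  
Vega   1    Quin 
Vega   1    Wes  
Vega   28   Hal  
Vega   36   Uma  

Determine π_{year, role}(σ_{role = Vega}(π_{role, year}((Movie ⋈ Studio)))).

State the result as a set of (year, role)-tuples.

Joining Movie and Studio on role yields {(Bo, Vega, 2016, 1, Quin), (Bo, Vega, 2016, 1, Wes), (Bo, Vega, 2016, 28, Hal), (Bo, Vega, 2016, 36, Uma), (Cal, Nova, 2010, 11, Cal), (Fay, Vega, 1981, 1, Quin), (Fay, Vega, 1981, 1, Wes), (Fay, Vega, 1981, 28, Hal), (Fay, Vega, 1981, 36, Uma), (Hal, Alpha, 1998, 21, Tai), (Hal, Alpha, 1998, 28, Kim), (Hal, Alpha, 1998, 38, Sam), (Jo, Alpha, 2020, 21, Tai), (Jo, Alpha, 2020, 28, Kim), (Jo, Alpha, 2020, 38, Sam), (Kim, Nova, 1990, 11, Cal), (Mo, Vega, 2020, 1, Quin), (Mo, Vega, 2020, 1, Wes), (Mo, Vega, 2020, 28, Hal), (Mo, Vega, 2020, 36, Uma), (Wes, Alpha, 1994, 21, Tai), (Wes, Alpha, 1994, 28, Kim), (Wes, Alpha, 1994, 38, Sam), (Xia, Nova, 2019, 11, Cal)}.
π[role, year]: project onto (role, year) (15 duplicate(s) eliminated) → {(Alpha, 1994), (Alpha, 1998), (Alpha, 2020), (Nova, 1990), (Nova, 2010), (Nova, 2019), (Vega, 1981), (Vega, 2016), (Vega, 2020)}
σ[role = Vega]: keep tuples satisfying role = Vega → {(Vega, 1981), (Vega, 2016), (Vega, 2020)}
π[year, role]: project onto (year, role) → {(1981, Vega), (2016, Vega), (2020, Vega)}

{(1981, Vega), (2016, Vega), (2020, Vega)}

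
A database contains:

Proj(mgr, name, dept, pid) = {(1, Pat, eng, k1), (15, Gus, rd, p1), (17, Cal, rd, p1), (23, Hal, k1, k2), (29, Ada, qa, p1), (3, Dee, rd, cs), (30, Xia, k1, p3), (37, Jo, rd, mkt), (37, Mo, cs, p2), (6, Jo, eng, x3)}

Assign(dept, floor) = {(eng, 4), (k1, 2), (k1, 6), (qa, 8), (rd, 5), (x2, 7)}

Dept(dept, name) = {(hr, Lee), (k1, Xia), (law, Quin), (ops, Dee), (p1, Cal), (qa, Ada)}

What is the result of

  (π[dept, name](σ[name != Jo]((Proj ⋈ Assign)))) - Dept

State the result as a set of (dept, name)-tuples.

Joining Proj and Assign on dept yields {(1, Pat, eng, k1, 4), (15, Gus, rd, p1, 5), (17, Cal, rd, p1, 5), (23, Hal, k1, k2, 2), (23, Hal, k1, k2, 6), (29, Ada, qa, p1, 8), (3, Dee, rd, cs, 5), (30, Xia, k1, p3, 2), (30, Xia, k1, p3, 6), (37, Jo, rd, mkt, 5), (6, Jo, eng, x3, 4)}.
σ[name != Jo]: keep tuples satisfying name != Jo → {(1, Pat, eng, k1, 4), (15, Gus, rd, p1, 5), (17, Cal, rd, p1, 5), (23, Hal, k1, k2, 2), (23, Hal, k1, k2, 6), (29, Ada, qa, p1, 8), (3, Dee, rd, cs, 5), (30, Xia, k1, p3, 2), (30, Xia, k1, p3, 6)}
π_{dept, name} gives {(eng, Pat), (k1, Hal), (k1, Xia), (qa, Ada), (rd, Cal), (rd, Dee), (rd, Gus)} (2 duplicate(s) eliminated).
Difference: {(eng, Pat), (k1, Hal), (k1, Xia), (qa, Ada), (rd, Cal), (rd, Dee), (rd, Gus)} with {(hr, Lee), (k1, Xia), (law, Quin), (ops, Dee), (p1, Cal), (qa, Ada)} → {(eng, Pat), (k1, Hal), (rd, Cal), (rd, Dee), (rd, Gus)}

{(eng, Pat), (k1, Hal), (rd, Cal), (rd, Dee), (rd, Gus)}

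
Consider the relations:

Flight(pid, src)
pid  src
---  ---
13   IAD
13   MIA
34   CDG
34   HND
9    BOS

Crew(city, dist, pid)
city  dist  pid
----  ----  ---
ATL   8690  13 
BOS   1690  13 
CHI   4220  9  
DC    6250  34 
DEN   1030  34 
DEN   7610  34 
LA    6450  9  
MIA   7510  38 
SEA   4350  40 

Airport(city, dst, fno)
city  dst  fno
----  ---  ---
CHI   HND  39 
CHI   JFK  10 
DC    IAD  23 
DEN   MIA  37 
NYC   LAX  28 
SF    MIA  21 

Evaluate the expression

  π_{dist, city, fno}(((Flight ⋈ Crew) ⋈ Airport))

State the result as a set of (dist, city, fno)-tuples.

{(1030, DEN, 37), (4220, CHI, 10), (4220, CHI, 39), (6250, DC, 23), (7610, DEN, 37)}

Natural join on pid: {(13, IAD, ATL, 8690), (13, IAD, BOS, 1690), (13, MIA, ATL, 8690), (13, MIA, BOS, 1690), (34, CDG, DC, 6250), (34, CDG, DEN, 1030), (34, CDG, DEN, 7610), (34, HND, DC, 6250), (34, HND, DEN, 1030), (34, HND, DEN, 7610), (9, BOS, CHI, 4220), (9, BOS, LA, 6450)}
Natural join on city: {(34, CDG, DC, 6250, IAD, 23), (34, CDG, DEN, 1030, MIA, 37), (34, CDG, DEN, 7610, MIA, 37), (34, HND, DC, 6250, IAD, 23), (34, HND, DEN, 1030, MIA, 37), (34, HND, DEN, 7610, MIA, 37), (9, BOS, CHI, 4220, HND, 39), (9, BOS, CHI, 4220, JFK, 10)}
π[dist, city, fno]: project onto (dist, city, fno) (3 duplicate(s) eliminated) → {(1030, DEN, 37), (4220, CHI, 10), (4220, CHI, 39), (6250, DC, 23), (7610, DEN, 37)}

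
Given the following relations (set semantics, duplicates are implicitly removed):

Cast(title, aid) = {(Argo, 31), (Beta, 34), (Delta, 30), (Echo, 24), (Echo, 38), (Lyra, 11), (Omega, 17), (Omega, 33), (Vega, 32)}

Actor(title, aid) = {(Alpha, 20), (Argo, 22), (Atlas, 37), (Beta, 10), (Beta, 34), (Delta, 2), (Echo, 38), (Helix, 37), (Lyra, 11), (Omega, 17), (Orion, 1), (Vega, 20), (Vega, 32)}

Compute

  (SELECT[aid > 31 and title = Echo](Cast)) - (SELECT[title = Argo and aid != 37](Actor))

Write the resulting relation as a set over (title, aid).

{(Echo, 38)}

Apply σ_{aid > 31 and title = Echo}; surviving tuples: {(Echo, 38)}
Apply σ_{title = Argo and aid != 37}; surviving tuples: {(Argo, 22)}
Set difference of the two operands is {(Echo, 38)}.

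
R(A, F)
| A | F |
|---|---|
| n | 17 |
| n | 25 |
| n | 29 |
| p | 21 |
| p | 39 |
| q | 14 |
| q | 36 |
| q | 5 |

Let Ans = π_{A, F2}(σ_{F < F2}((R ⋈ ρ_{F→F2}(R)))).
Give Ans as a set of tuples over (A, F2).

ρ[F→F2]: schema becomes (A, F2); tuples unchanged.
R ⋈ ρ_{F→F2}(R) (natural join on A): {(n, 17, 17), (n, 17, 25), (n, 17, 29), (n, 25, 17), (n, 25, 25), (n, 25, 29), (n, 29, 17), (n, 29, 25), (n, 29, 29), (p, 21, 21), (p, 21, 39), (p, 39, 21), (p, 39, 39), (q, 14, 14), (q, 14, 36), (q, 14, 5), (q, 36, 14), (q, 36, 36), (q, 36, 5), (q, 5, 14), (q, 5, 36), (q, 5, 5)}
Apply σ_{F < F2}; surviving tuples: {(n, 17, 25), (n, 17, 29), (n, 25, 29), (p, 21, 39), (q, 14, 36), (q, 5, 14), (q, 5, 36)}
π[A, F2]: project onto (A, F2) (2 duplicate(s) eliminated) → {(n, 25), (n, 29), (p, 39), (q, 14), (q, 36)}

{(n, 25), (n, 29), (p, 39), (q, 14), (q, 36)}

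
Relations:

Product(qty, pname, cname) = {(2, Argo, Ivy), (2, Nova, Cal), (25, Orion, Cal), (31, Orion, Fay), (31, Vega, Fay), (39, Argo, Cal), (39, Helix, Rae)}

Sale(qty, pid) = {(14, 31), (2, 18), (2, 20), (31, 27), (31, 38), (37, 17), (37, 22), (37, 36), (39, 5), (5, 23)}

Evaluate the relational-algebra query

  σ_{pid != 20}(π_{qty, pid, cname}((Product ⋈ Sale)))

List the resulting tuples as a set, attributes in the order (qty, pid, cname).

Joining Product and Sale on qty yields {(2, Argo, Ivy, 18), (2, Argo, Ivy, 20), (2, Nova, Cal, 18), (2, Nova, Cal, 20), (31, Orion, Fay, 27), (31, Orion, Fay, 38), (31, Vega, Fay, 27), (31, Vega, Fay, 38), (39, Argo, Cal, 5), (39, Helix, Rae, 5)}.
Projecting to qty, pid, cname (2 duplicate(s) eliminated): {(2, 18, Cal), (2, 18, Ivy), (2, 20, Cal), (2, 20, Ivy), (31, 27, Fay), (31, 38, Fay), (39, 5, Cal), (39, 5, Rae)}
σ[pid != 20]: keep tuples satisfying pid != 20 → {(2, 18, Cal), (2, 18, Ivy), (31, 27, Fay), (31, 38, Fay), (39, 5, Cal), (39, 5, Rae)}

{(2, 18, Cal), (2, 18, Ivy), (31, 27, Fay), (31, 38, Fay), (39, 5, Cal), (39, 5, Rae)}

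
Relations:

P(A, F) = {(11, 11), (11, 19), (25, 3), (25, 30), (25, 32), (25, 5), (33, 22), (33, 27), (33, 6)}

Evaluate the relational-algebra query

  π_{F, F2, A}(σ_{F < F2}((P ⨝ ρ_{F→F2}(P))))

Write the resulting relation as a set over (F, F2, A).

{(11, 19, 11), (22, 27, 33), (3, 30, 25), (3, 32, 25), (3, 5, 25), (30, 32, 25), (5, 30, 25), (5, 32, 25), (6, 22, 33), (6, 27, 33)}

ρ[F→F2]: schema becomes (A, F2); tuples unchanged.
P ⋈ ρ_{F→F2}(P) (natural join on A): {(11, 11, 11), (11, 11, 19), (11, 19, 11), (11, 19, 19), (25, 3, 3), (25, 3, 30), (25, 3, 32), (25, 3, 5), (25, 30, 3), (25, 30, 30), (25, 30, 32), (25, 30, 5), (25, 32, 3), (25, 32, 30), (25, 32, 32), (25, 32, 5), (25, 5, 3), (25, 5, 30), (25, 5, 32), (25, 5, 5), (33, 22, 22), (33, 22, 27), (33, 22, 6), (33, 27, 22), (33, 27, 27), (33, 27, 6), (33, 6, 22), (33, 6, 27), (33, 6, 6)}
Selection F < F2: {(11, 11, 19), (25, 3, 30), (25, 3, 32), (25, 3, 5), (25, 30, 32), (25, 5, 30), (25, 5, 32), (33, 22, 27), (33, 6, 22), (33, 6, 27)}
Projecting to F, F2, A: {(11, 19, 11), (22, 27, 33), (3, 30, 25), (3, 32, 25), (3, 5, 25), (30, 32, 25), (5, 30, 25), (5, 32, 25), (6, 22, 33), (6, 27, 33)}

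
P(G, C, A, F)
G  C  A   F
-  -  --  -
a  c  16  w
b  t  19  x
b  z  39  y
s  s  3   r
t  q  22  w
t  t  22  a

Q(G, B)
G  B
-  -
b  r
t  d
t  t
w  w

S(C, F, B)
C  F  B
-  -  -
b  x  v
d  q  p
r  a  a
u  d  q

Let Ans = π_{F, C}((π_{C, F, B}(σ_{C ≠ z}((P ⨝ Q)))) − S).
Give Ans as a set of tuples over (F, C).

P ⋈ Q (natural join on G): {(b, t, 19, x, r), (b, z, 39, y, r), (t, q, 22, w, d), (t, q, 22, w, t), (t, t, 22, a, d), (t, t, 22, a, t)}
σ[C ≠ z]: keep tuples satisfying C ≠ z → {(b, t, 19, x, r), (t, q, 22, w, d), (t, q, 22, w, t), (t, t, 22, a, d), (t, t, 22, a, t)}
π[C, F, B]: project onto (C, F, B) → {(q, w, d), (q, w, t), (t, a, d), (t, a, t), (t, x, r)}
Set difference of the two operands is {(q, w, d), (q, w, t), (t, a, d), (t, a, t), (t, x, r)}.
π[F, C]: project onto (F, C) (2 duplicate(s) eliminated) → {(a, t), (w, q), (x, t)}

{(a, t), (w, q), (x, t)}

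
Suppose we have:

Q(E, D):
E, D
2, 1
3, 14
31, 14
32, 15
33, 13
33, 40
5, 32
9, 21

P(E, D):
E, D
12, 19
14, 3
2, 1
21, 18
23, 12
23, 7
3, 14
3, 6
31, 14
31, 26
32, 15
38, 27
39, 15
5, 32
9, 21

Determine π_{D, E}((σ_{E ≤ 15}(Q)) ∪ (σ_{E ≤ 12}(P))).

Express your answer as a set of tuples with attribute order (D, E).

{(1, 2), (14, 3), (19, 12), (21, 9), (32, 5), (6, 3)}

Filtering on E ≤ 15 leaves {(2, 1), (3, 14), (5, 32), (9, 21)}.
Filtering on E ≤ 12 leaves {(12, 19), (2, 1), (3, 14), (3, 6), (5, 32), (9, 21)}.
Set union of the two operands is {(12, 19), (2, 1), (3, 14), (3, 6), (5, 32), (9, 21)}.
π[D, E]: project onto (D, E) → {(1, 2), (14, 3), (19, 12), (21, 9), (32, 5), (6, 3)}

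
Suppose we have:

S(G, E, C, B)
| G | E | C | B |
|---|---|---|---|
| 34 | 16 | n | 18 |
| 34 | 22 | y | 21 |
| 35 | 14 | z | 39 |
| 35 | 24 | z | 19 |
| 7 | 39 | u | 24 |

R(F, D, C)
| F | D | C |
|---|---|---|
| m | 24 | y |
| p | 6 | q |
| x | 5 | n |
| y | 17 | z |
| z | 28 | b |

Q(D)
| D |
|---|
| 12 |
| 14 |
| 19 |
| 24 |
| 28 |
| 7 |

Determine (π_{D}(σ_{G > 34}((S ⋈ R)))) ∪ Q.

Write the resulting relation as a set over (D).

{12, 14, 17, 19, 24, 28, 7}

Joining S and R on C yields {(34, 16, n, 18, x, 5), (34, 22, y, 21, m, 24), (35, 14, z, 39, y, 17), (35, 24, z, 19, y, 17)}.
Apply σ_{G > 34}; surviving tuples: {(35, 14, z, 39, y, 17), (35, 24, z, 19, y, 17)}
π[D]: project onto (D) (1 duplicate(s) eliminated) → {17}
Set union of the two operands is {12, 14, 17, 19, 24, 28, 7}.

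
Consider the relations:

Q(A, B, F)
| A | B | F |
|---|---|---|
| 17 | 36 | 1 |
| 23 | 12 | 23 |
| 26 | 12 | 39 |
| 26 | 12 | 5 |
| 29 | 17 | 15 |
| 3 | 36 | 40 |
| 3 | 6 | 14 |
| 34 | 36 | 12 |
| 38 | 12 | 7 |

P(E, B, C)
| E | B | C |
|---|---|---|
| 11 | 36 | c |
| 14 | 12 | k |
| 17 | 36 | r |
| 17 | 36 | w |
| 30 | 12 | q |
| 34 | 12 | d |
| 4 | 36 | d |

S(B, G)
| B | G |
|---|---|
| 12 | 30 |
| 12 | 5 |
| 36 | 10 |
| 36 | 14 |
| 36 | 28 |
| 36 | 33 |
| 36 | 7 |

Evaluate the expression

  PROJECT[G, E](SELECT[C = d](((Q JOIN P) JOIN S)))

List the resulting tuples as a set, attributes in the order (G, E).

{(10, 4), (14, 4), (28, 4), (30, 34), (33, 4), (5, 34), (7, 4)}

Natural join on B: {(17, 36, 1, 11, c), (17, 36, 1, 17, r), (17, 36, 1, 17, w), (17, 36, 1, 4, d), (23, 12, 23, 14, k), (23, 12, 23, 30, q), (23, 12, 23, 34, d), (26, 12, 39, 14, k), (26, 12, 39, 30, q), (26, 12, 39, 34, d), (26, 12, 5, 14, k), (26, 12, 5, 30, q), (26, 12, 5, 34, d), (3, 36, 40, 11, c), (3, 36, 40, 17, r), (3, 36, 40, 17, w), (3, 36, 40, 4, d), (34, 36, 12, 11, c), (34, 36, 12, 17, r), (34, 36, 12, 17, w), (34, 36, 12, 4, d), (38, 12, 7, 14, k), (38, 12, 7, 30, q), (38, 12, 7, 34, d)}
Natural join on B: {(17, 36, 1, 11, c, 10), (17, 36, 1, 11, c, 14), (17, 36, 1, 11, c, 28), (17, 36, 1, 11, c, 33), (17, 36, 1, 11, c, 7), (17, 36, 1, 17, r, 10), (17, 36, 1, 17, r, 14), (17, 36, 1, 17, r, 28), (17, 36, 1, 17, r, 33), (17, 36, 1, 17, r, 7), (17, 36, 1, 17, w, 10), (17, 36, 1, 17, w, 14), (17, 36, 1, 17, w, 28), (17, 36, 1, 17, w, 33), (17, 36, 1, 17, w, 7), (17, 36, 1, 4, d, 10), (17, 36, 1, 4, d, 14), (17, 36, 1, 4, d, 28), (17, 36, 1, 4, d, 33), (17, 36, 1, 4, d, 7), (23, 12, 23, 14, k, 30), (23, 12, 23, 14, k, 5), (23, 12, 23, 30, q, 30), (23, 12, 23, 30, q, 5), (23, 12, 23, 34, d, 30), (23, 12, 23, 34, d, 5), (26, 12, 39, 14, k, 30), (26, 12, 39, 14, k, 5), (26, 12, 39, 30, q, 30), (26, 12, 39, 30, q, 5), (26, 12, 39, 34, d, 30), (26, 12, 39, 34, d, 5), (26, 12, 5, 14, k, 30), (26, 12, 5, 14, k, 5), (26, 12, 5, 30, q, 30), (26, 12, 5, 30, q, 5), (26, 12, 5, 34, d, 30), (26, 12, 5, 34, d, 5), (3, 36, 40, 11, c, 10), (3, 36, 40, 11, c, 14), (3, 36, 40, 11, c, 28), (3, 36, 40, 11, c, 33), (3, 36, 40, 11, c, 7), (3, 36, 40, 17, r, 10), (3, 36, 40, 17, r, 14), (3, 36, 40, 17, r, 28), (3, 36, 40, 17, r, 33), (3, 36, 40, 17, r, 7), (3, 36, 40, 17, w, 10), (3, 36, 40, 17, w, 14), (3, 36, 40, 17, w, 28), (3, 36, 40, 17, w, 33), (3, 36, 40, 17, w, 7), (3, 36, 40, 4, d, 10), (3, 36, 40, 4, d, 14), (3, 36, 40, 4, d, 28), (3, 36, 40, 4, d, 33), (3, 36, 40, 4, d, 7), (34, 36, 12, 11, c, 10), (34, 36, 12, 11, c, 14), (34, 36, 12, 11, c, 28), (34, 36, 12, 11, c, 33), (34, 36, 12, 11, c, 7), (34, 36, 12, 17, r, 10), (34, 36, 12, 17, r, 14), (34, 36, 12, 17, r, 28), (34, 36, 12, 17, r, 33), (34, 36, 12, 17, r, 7), (34, 36, 12, 17, w, 10), (34, 36, 12, 17, w, 14), (34, 36, 12, 17, w, 28), (34, 36, 12, 17, w, 33), (34, 36, 12, 17, w, 7), (34, 36, 12, 4, d, 10), (34, 36, 12, 4, d, 14), (34, 36, 12, 4, d, 28), (34, 36, 12, 4, d, 33), (34, 36, 12, 4, d, 7), (38, 12, 7, 14, k, 30), (38, 12, 7, 14, k, 5), (38, 12, 7, 30, q, 30), (38, 12, 7, 30, q, 5), (38, 12, 7, 34, d, 30), (38, 12, 7, 34, d, 5)}
Selection C = d: {(17, 36, 1, 4, d, 10), (17, 36, 1, 4, d, 14), (17, 36, 1, 4, d, 28), (17, 36, 1, 4, d, 33), (17, 36, 1, 4, d, 7), (23, 12, 23, 34, d, 30), (23, 12, 23, 34, d, 5), (26, 12, 39, 34, d, 30), (26, 12, 39, 34, d, 5), (26, 12, 5, 34, d, 30), (26, 12, 5, 34, d, 5), (3, 36, 40, 4, d, 10), (3, 36, 40, 4, d, 14), (3, 36, 40, 4, d, 28), (3, 36, 40, 4, d, 33), (3, 36, 40, 4, d, 7), (34, 36, 12, 4, d, 10), (34, 36, 12, 4, d, 14), (34, 36, 12, 4, d, 28), (34, 36, 12, 4, d, 33), (34, 36, 12, 4, d, 7), (38, 12, 7, 34, d, 30), (38, 12, 7, 34, d, 5)}
π_{G, E} gives {(10, 4), (14, 4), (28, 4), (30, 34), (33, 4), (5, 34), (7, 4)} (16 duplicate(s) eliminated).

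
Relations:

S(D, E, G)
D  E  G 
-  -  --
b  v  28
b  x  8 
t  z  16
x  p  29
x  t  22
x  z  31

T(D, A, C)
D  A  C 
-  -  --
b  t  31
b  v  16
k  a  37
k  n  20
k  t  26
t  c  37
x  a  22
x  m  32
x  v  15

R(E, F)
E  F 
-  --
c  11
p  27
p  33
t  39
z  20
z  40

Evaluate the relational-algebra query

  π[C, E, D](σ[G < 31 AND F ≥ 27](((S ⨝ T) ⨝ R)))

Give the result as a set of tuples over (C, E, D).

S ⋈ T (natural join on D): {(b, v, 28, t, 31), (b, v, 28, v, 16), (b, x, 8, t, 31), (b, x, 8, v, 16), (t, z, 16, c, 37), (x, p, 29, a, 22), (x, p, 29, m, 32), (x, p, 29, v, 15), (x, t, 22, a, 22), (x, t, 22, m, 32), (x, t, 22, v, 15), (x, z, 31, a, 22), (x, z, 31, m, 32), (x, z, 31, v, 15)}
(S ⨝ T) ⋈ R (natural join on E): {(t, z, 16, c, 37, 20), (t, z, 16, c, 37, 40), (x, p, 29, a, 22, 27), (x, p, 29, a, 22, 33), (x, p, 29, m, 32, 27), (x, p, 29, m, 32, 33), (x, p, 29, v, 15, 27), (x, p, 29, v, 15, 33), (x, t, 22, a, 22, 39), (x, t, 22, m, 32, 39), (x, t, 22, v, 15, 39), (x, z, 31, a, 22, 20), (x, z, 31, a, 22, 40), (x, z, 31, m, 32, 20), (x, z, 31, m, 32, 40), (x, z, 31, v, 15, 20), (x, z, 31, v, 15, 40)}
Selection G < 31 AND F ≥ 27: {(t, z, 16, c, 37, 40), (x, p, 29, a, 22, 27), (x, p, 29, a, 22, 33), (x, p, 29, m, 32, 27), (x, p, 29, m, 32, 33), (x, p, 29, v, 15, 27), (x, p, 29, v, 15, 33), (x, t, 22, a, 22, 39), (x, t, 22, m, 32, 39), (x, t, 22, v, 15, 39)}
Projecting to C, E, D (3 duplicate(s) eliminated): {(15, p, x), (15, t, x), (22, p, x), (22, t, x), (32, p, x), (32, t, x), (37, z, t)}

{(15, p, x), (15, t, x), (22, p, x), (22, t, x), (32, p, x), (32, t, x), (37, z, t)}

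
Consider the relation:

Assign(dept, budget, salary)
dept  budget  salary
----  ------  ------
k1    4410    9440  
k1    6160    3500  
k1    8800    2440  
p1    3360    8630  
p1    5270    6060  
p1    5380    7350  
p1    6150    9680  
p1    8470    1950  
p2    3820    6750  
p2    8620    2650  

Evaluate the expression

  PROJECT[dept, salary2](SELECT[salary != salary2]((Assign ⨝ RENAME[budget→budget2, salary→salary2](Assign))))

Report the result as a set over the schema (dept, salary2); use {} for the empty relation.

{(k1, 2440), (k1, 3500), (k1, 9440), (p1, 1950), (p1, 6060), (p1, 7350), (p1, 8630), (p1, 9680), (p2, 2650), (p2, 6750)}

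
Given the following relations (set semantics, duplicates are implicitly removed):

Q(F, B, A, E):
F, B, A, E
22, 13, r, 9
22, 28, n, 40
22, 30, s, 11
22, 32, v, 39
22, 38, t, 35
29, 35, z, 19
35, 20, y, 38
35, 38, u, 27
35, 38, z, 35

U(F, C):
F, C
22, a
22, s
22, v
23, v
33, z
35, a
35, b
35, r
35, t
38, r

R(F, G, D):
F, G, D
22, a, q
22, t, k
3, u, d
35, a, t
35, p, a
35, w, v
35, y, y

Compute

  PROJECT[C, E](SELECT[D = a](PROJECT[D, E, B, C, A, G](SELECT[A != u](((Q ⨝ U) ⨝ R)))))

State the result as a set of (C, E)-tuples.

{(a, 35), (a, 38), (b, 35), (b, 38), (r, 35), (r, 38), (t, 35), (t, 38)}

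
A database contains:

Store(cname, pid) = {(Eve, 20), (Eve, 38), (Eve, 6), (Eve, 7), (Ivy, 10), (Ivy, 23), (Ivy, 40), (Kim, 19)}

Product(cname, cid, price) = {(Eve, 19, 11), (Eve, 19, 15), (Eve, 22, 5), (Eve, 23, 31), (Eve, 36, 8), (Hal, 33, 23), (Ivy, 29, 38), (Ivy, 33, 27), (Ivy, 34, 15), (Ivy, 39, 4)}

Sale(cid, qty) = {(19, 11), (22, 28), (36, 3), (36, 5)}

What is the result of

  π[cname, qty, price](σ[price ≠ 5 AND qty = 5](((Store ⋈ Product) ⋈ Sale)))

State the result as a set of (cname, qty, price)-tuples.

{(Eve, 5, 8)}

Natural join on cname: {(Eve, 20, 19, 11), (Eve, 20, 19, 15), (Eve, 20, 22, 5), (Eve, 20, 23, 31), (Eve, 20, 36, 8), (Eve, 38, 19, 11), (Eve, 38, 19, 15), (Eve, 38, 22, 5), (Eve, 38, 23, 31), (Eve, 38, 36, 8), (Eve, 6, 19, 11), (Eve, 6, 19, 15), (Eve, 6, 22, 5), (Eve, 6, 23, 31), (Eve, 6, 36, 8), (Eve, 7, 19, 11), (Eve, 7, 19, 15), (Eve, 7, 22, 5), (Eve, 7, 23, 31), (Eve, 7, 36, 8), (Ivy, 10, 29, 38), (Ivy, 10, 33, 27), (Ivy, 10, 34, 15), (Ivy, 10, 39, 4), (Ivy, 23, 29, 38), (Ivy, 23, 33, 27), (Ivy, 23, 34, 15), (Ivy, 23, 39, 4), (Ivy, 40, 29, 38), (Ivy, 40, 33, 27), (Ivy, 40, 34, 15), (Ivy, 40, 39, 4)}
Natural join on cid: {(Eve, 20, 19, 11, 11), (Eve, 20, 19, 15, 11), (Eve, 20, 22, 5, 28), (Eve, 20, 36, 8, 3), (Eve, 20, 36, 8, 5), (Eve, 38, 19, 11, 11), (Eve, 38, 19, 15, 11), (Eve, 38, 22, 5, 28), (Eve, 38, 36, 8, 3), (Eve, 38, 36, 8, 5), (Eve, 6, 19, 11, 11), (Eve, 6, 19, 15, 11), (Eve, 6, 22, 5, 28), (Eve, 6, 36, 8, 3), (Eve, 6, 36, 8, 5), (Eve, 7, 19, 11, 11), (Eve, 7, 19, 15, 11), (Eve, 7, 22, 5, 28), (Eve, 7, 36, 8, 3), (Eve, 7, 36, 8, 5)}
σ[price ≠ 5 AND qty = 5]: keep tuples satisfying price ≠ 5 AND qty = 5 → {(Eve, 20, 36, 8, 5), (Eve, 38, 36, 8, 5), (Eve, 6, 36, 8, 5), (Eve, 7, 36, 8, 5)}
Keep only column(s) cname, qty, price (3 duplicate(s) eliminated): {(Eve, 5, 8)}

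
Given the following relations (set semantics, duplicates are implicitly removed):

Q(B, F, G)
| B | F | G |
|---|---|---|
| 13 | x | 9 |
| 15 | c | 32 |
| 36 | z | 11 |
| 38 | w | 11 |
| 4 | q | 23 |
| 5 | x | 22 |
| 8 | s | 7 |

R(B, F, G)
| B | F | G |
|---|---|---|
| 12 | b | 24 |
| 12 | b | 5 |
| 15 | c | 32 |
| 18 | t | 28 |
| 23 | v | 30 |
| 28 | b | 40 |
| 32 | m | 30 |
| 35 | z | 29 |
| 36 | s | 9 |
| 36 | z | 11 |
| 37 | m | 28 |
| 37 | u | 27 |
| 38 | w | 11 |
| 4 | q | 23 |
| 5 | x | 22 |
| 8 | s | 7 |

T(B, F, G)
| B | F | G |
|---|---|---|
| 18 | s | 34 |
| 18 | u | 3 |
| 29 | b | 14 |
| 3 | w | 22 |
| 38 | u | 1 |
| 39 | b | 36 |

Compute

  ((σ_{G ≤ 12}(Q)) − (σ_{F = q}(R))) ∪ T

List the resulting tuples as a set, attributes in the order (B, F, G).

Apply σ_{G ≤ 12}; surviving tuples: {(13, x, 9), (36, z, 11), (38, w, 11), (8, s, 7)}
Apply σ_{F = q}; surviving tuples: {(4, q, 23)}
Taking the difference: {(13, x, 9), (36, z, 11), (38, w, 11), (8, s, 7)}
Taking the union: {(13, x, 9), (18, s, 34), (18, u, 3), (29, b, 14), (3, w, 22), (36, z, 11), (38, u, 1), (38, w, 11), (39, b, 36), (8, s, 7)}

{(13, x, 9), (18, s, 34), (18, u, 3), (29, b, 14), (3, w, 22), (36, z, 11), (38, u, 1), (38, w, 11), (39, b, 36), (8, s, 7)}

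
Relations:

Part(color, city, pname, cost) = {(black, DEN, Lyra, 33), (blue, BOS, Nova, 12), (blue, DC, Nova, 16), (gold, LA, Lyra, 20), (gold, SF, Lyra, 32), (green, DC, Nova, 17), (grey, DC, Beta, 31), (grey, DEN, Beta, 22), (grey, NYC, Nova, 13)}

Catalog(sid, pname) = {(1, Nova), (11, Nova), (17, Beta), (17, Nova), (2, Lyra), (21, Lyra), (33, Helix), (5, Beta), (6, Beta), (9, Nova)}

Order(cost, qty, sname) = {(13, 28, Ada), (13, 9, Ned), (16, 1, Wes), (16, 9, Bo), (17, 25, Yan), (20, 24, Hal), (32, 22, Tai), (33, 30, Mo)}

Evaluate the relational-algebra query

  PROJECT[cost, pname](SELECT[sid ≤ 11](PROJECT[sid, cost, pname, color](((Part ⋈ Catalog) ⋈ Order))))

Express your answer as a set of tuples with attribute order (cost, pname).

{(13, Nova), (16, Nova), (17, Nova), (20, Lyra), (32, Lyra), (33, Lyra)}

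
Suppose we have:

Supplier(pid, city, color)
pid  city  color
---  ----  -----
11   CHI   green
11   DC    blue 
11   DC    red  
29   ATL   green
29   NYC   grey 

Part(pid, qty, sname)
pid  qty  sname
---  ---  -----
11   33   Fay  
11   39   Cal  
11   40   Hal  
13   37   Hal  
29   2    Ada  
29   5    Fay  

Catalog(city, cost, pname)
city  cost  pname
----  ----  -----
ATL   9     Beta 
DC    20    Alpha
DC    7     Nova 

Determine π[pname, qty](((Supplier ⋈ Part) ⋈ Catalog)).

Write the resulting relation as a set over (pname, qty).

{(Alpha, 33), (Alpha, 39), (Alpha, 40), (Beta, 2), (Beta, 5), (Nova, 33), (Nova, 39), (Nova, 40)}

Supplier ⋈ Part (natural join on pid): {(11, CHI, green, 33, Fay), (11, CHI, green, 39, Cal), (11, CHI, green, 40, Hal), (11, DC, blue, 33, Fay), (11, DC, blue, 39, Cal), (11, DC, blue, 40, Hal), (11, DC, red, 33, Fay), (11, DC, red, 39, Cal), (11, DC, red, 40, Hal), (29, ATL, green, 2, Ada), (29, ATL, green, 5, Fay), (29, NYC, grey, 2, Ada), (29, NYC, grey, 5, Fay)}
(Supplier ⋈ Part) ⋈ Catalog (natural join on city): {(11, DC, blue, 33, Fay, 20, Alpha), (11, DC, blue, 33, Fay, 7, Nova), (11, DC, blue, 39, Cal, 20, Alpha), (11, DC, blue, 39, Cal, 7, Nova), (11, DC, blue, 40, Hal, 20, Alpha), (11, DC, blue, 40, Hal, 7, Nova), (11, DC, red, 33, Fay, 20, Alpha), (11, DC, red, 33, Fay, 7, Nova), (11, DC, red, 39, Cal, 20, Alpha), (11, DC, red, 39, Cal, 7, Nova), (11, DC, red, 40, Hal, 20, Alpha), (11, DC, red, 40, Hal, 7, Nova), (29, ATL, green, 2, Ada, 9, Beta), (29, ATL, green, 5, Fay, 9, Beta)}
π_{pname, qty} gives {(Alpha, 33), (Alpha, 39), (Alpha, 40), (Beta, 2), (Beta, 5), (Nova, 33), (Nova, 39), (Nova, 40)} (6 duplicate(s) eliminated).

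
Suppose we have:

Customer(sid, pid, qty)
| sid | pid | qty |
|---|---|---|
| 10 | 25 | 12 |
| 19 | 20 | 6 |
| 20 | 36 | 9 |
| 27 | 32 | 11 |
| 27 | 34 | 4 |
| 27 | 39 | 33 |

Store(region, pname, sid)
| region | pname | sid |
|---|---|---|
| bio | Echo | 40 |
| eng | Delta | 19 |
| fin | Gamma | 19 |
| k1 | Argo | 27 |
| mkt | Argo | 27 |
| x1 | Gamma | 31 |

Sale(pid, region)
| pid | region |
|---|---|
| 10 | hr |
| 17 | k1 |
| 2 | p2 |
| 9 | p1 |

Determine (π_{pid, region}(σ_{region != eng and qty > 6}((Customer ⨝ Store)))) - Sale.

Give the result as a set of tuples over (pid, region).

Joining Customer and Store on sid yields {(19, 20, 6, eng, Delta), (19, 20, 6, fin, Gamma), (27, 32, 11, k1, Argo), (27, 32, 11, mkt, Argo), (27, 34, 4, k1, Argo), (27, 34, 4, mkt, Argo), (27, 39, 33, k1, Argo), (27, 39, 33, mkt, Argo)}.
Apply σ_{region != eng and qty > 6}; surviving tuples: {(27, 32, 11, k1, Argo), (27, 32, 11, mkt, Argo), (27, 39, 33, k1, Argo), (27, 39, 33, mkt, Argo)}
π_{pid, region} gives {(32, k1), (32, mkt), (39, k1), (39, mkt)}.
Taking the difference: {(32, k1), (32, mkt), (39, k1), (39, mkt)}

{(32, k1), (32, mkt), (39, k1), (39, mkt)}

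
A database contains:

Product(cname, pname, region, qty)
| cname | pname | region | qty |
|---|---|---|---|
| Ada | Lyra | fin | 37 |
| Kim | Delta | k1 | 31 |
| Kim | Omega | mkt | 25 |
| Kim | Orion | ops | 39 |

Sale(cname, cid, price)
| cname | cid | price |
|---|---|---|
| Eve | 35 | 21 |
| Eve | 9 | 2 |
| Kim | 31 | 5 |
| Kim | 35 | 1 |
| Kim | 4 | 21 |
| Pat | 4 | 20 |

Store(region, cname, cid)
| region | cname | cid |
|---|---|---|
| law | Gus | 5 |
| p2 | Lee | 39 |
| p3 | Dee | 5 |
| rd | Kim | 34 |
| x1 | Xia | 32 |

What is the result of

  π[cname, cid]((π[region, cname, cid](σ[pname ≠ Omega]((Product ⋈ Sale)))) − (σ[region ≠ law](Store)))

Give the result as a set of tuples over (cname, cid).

Product ⋈ Sale (natural join on cname): {(Kim, Delta, k1, 31, 31, 5), (Kim, Delta, k1, 31, 35, 1), (Kim, Delta, k1, 31, 4, 21), (Kim, Omega, mkt, 25, 31, 5), (Kim, Omega, mkt, 25, 35, 1), (Kim, Omega, mkt, 25, 4, 21), (Kim, Orion, ops, 39, 31, 5), (Kim, Orion, ops, 39, 35, 1), (Kim, Orion, ops, 39, 4, 21)}
σ[pname ≠ Omega]: keep tuples satisfying pname ≠ Omega → {(Kim, Delta, k1, 31, 31, 5), (Kim, Delta, k1, 31, 35, 1), (Kim, Delta, k1, 31, 4, 21), (Kim, Orion, ops, 39, 31, 5), (Kim, Orion, ops, 39, 35, 1), (Kim, Orion, ops, 39, 4, 21)}
π_{region, cname, cid} gives {(k1, Kim, 31), (k1, Kim, 35), (k1, Kim, 4), (ops, Kim, 31), (ops, Kim, 35), (ops, Kim, 4)}.
σ[region ≠ law]: keep tuples satisfying region ≠ law → {(p2, Lee, 39), (p3, Dee, 5), (rd, Kim, 34), (x1, Xia, 32)}
Taking the difference: {(k1, Kim, 31), (k1, Kim, 35), (k1, Kim, 4), (ops, Kim, 31), (ops, Kim, 35), (ops, Kim, 4)}
π_{cname, cid} gives {(Kim, 31), (Kim, 35), (Kim, 4)} (3 duplicate(s) eliminated).

{(Kim, 31), (Kim, 35), (Kim, 4)}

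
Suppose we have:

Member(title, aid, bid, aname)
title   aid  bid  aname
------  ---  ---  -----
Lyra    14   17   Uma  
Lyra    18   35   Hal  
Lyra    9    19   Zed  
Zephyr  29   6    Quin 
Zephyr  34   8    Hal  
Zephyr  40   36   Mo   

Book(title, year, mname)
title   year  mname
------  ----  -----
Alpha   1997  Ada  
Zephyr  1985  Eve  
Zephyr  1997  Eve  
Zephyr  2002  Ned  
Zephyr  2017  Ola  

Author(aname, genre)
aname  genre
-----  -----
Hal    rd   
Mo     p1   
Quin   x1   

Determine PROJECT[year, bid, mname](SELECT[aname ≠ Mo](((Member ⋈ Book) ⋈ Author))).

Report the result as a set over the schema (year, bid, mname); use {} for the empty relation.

{(1985, 6, Eve), (1985, 8, Eve), (1997, 6, Eve), (1997, 8, Eve), (2002, 6, Ned), (2002, 8, Ned), (2017, 6, Ola), (2017, 8, Ola)}

Member ⋈ Book (natural join on title): {(Zephyr, 29, 6, Quin, 1985, Eve), (Zephyr, 29, 6, Quin, 1997, Eve), (Zephyr, 29, 6, Quin, 2002, Ned), (Zephyr, 29, 6, Quin, 2017, Ola), (Zephyr, 34, 8, Hal, 1985, Eve), (Zephyr, 34, 8, Hal, 1997, Eve), (Zephyr, 34, 8, Hal, 2002, Ned), (Zephyr, 34, 8, Hal, 2017, Ola), (Zephyr, 40, 36, Mo, 1985, Eve), (Zephyr, 40, 36, Mo, 1997, Eve), (Zephyr, 40, 36, Mo, 2002, Ned), (Zephyr, 40, 36, Mo, 2017, Ola)}
(Member ⋈ Book) ⋈ Author (natural join on aname): {(Zephyr, 29, 6, Quin, 1985, Eve, x1), (Zephyr, 29, 6, Quin, 1997, Eve, x1), (Zephyr, 29, 6, Quin, 2002, Ned, x1), (Zephyr, 29, 6, Quin, 2017, Ola, x1), (Zephyr, 34, 8, Hal, 1985, Eve, rd), (Zephyr, 34, 8, Hal, 1997, Eve, rd), (Zephyr, 34, 8, Hal, 2002, Ned, rd), (Zephyr, 34, 8, Hal, 2017, Ola, rd), (Zephyr, 40, 36, Mo, 1985, Eve, p1), (Zephyr, 40, 36, Mo, 1997, Eve, p1), (Zephyr, 40, 36, Mo, 2002, Ned, p1), (Zephyr, 40, 36, Mo, 2017, Ola, p1)}
Selection aname ≠ Mo: {(Zephyr, 29, 6, Quin, 1985, Eve, x1), (Zephyr, 29, 6, Quin, 1997, Eve, x1), (Zephyr, 29, 6, Quin, 2002, Ned, x1), (Zephyr, 29, 6, Quin, 2017, Ola, x1), (Zephyr, 34, 8, Hal, 1985, Eve, rd), (Zephyr, 34, 8, Hal, 1997, Eve, rd), (Zephyr, 34, 8, Hal, 2002, Ned, rd), (Zephyr, 34, 8, Hal, 2017, Ola, rd)}
π[year, bid, mname]: project onto (year, bid, mname) → {(1985, 6, Eve), (1985, 8, Eve), (1997, 6, Eve), (1997, 8, Eve), (2002, 6, Ned), (2002, 8, Ned), (2017, 6, Ola), (2017, 8, Ola)}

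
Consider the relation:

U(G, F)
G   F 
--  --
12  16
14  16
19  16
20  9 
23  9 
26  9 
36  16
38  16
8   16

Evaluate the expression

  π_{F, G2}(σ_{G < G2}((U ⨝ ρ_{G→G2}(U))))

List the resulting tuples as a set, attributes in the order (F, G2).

{(16, 12), (16, 14), (16, 19), (16, 36), (16, 38), (9, 23), (9, 26)}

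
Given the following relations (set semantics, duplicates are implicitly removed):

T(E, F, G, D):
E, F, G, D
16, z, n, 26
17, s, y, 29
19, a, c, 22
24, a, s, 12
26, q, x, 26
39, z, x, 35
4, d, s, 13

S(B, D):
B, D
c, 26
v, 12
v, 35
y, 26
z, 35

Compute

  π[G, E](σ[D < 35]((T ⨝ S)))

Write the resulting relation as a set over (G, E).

{(n, 16), (s, 24), (x, 26)}

T ⋈ S (natural join on D): {(16, z, n, 26, c), (16, z, n, 26, y), (24, a, s, 12, v), (26, q, x, 26, c), (26, q, x, 26, y), (39, z, x, 35, v), (39, z, x, 35, z)}
Selection D < 35: {(16, z, n, 26, c), (16, z, n, 26, y), (24, a, s, 12, v), (26, q, x, 26, c), (26, q, x, 26, y)}
Projecting to G, E (2 duplicate(s) eliminated): {(n, 16), (s, 24), (x, 26)}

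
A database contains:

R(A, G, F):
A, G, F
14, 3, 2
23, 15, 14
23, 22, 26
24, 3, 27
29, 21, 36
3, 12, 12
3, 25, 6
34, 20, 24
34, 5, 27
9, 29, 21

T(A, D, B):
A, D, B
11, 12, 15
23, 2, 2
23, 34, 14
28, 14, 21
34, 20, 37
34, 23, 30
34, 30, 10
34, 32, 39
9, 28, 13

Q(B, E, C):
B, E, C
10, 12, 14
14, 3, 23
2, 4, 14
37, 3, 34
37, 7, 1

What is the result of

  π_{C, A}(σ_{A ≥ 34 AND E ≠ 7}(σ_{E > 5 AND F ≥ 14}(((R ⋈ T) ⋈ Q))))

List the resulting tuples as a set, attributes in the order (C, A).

{(14, 34)}

Joining R and T on A yields {(23, 15, 14, 2, 2), (23, 15, 14, 34, 14), (23, 22, 26, 2, 2), (23, 22, 26, 34, 14), (34, 20, 24, 20, 37), (34, 20, 24, 23, 30), (34, 20, 24, 30, 10), (34, 20, 24, 32, 39), (34, 5, 27, 20, 37), (34, 5, 27, 23, 30), (34, 5, 27, 30, 10), (34, 5, 27, 32, 39), (9, 29, 21, 28, 13)}.
Joining (R ⋈ T) and Q on B yields {(23, 15, 14, 2, 2, 4, 14), (23, 15, 14, 34, 14, 3, 23), (23, 22, 26, 2, 2, 4, 14), (23, 22, 26, 34, 14, 3, 23), (34, 20, 24, 20, 37, 3, 34), (34, 20, 24, 20, 37, 7, 1), (34, 20, 24, 30, 10, 12, 14), (34, 5, 27, 20, 37, 3, 34), (34, 5, 27, 20, 37, 7, 1), (34, 5, 27, 30, 10, 12, 14)}.
Filtering on E > 5 AND F ≥ 14 leaves {(34, 20, 24, 20, 37, 7, 1), (34, 20, 24, 30, 10, 12, 14), (34, 5, 27, 20, 37, 7, 1), (34, 5, 27, 30, 10, 12, 14)}.
Filtering on A ≥ 34 AND E ≠ 7 leaves {(34, 20, 24, 30, 10, 12, 14), (34, 5, 27, 30, 10, 12, 14)}.
π_{C, A} gives {(14, 34)} (1 duplicate(s) eliminated).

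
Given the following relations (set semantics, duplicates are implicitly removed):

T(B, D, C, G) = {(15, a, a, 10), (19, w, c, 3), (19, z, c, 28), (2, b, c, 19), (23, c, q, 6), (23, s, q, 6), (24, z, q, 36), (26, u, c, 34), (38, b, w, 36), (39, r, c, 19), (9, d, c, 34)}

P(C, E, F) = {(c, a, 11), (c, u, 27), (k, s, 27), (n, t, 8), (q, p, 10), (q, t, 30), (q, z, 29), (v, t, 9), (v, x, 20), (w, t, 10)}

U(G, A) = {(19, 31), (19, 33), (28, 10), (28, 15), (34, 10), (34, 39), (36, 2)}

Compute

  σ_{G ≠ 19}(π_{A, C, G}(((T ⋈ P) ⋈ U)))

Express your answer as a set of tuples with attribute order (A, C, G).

{(10, c, 28), (10, c, 34), (15, c, 28), (2, q, 36), (2, w, 36), (39, c, 34)}

Natural join on C: {(19, w, c, 3, a, 11), (19, w, c, 3, u, 27), (19, z, c, 28, a, 11), (19, z, c, 28, u, 27), (2, b, c, 19, a, 11), (2, b, c, 19, u, 27), (23, c, q, 6, p, 10), (23, c, q, 6, t, 30), (23, c, q, 6, z, 29), (23, s, q, 6, p, 10), (23, s, q, 6, t, 30), (23, s, q, 6, z, 29), (24, z, q, 36, p, 10), (24, z, q, 36, t, 30), (24, z, q, 36, z, 29), (26, u, c, 34, a, 11), (26, u, c, 34, u, 27), (38, b, w, 36, t, 10), (39, r, c, 19, a, 11), (39, r, c, 19, u, 27), (9, d, c, 34, a, 11), (9, d, c, 34, u, 27)}
Natural join on G: {(19, z, c, 28, a, 11, 10), (19, z, c, 28, a, 11, 15), (19, z, c, 28, u, 27, 10), (19, z, c, 28, u, 27, 15), (2, b, c, 19, a, 11, 31), (2, b, c, 19, a, 11, 33), (2, b, c, 19, u, 27, 31), (2, b, c, 19, u, 27, 33), (24, z, q, 36, p, 10, 2), (24, z, q, 36, t, 30, 2), (24, z, q, 36, z, 29, 2), (26, u, c, 34, a, 11, 10), (26, u, c, 34, a, 11, 39), (26, u, c, 34, u, 27, 10), (26, u, c, 34, u, 27, 39), (38, b, w, 36, t, 10, 2), (39, r, c, 19, a, 11, 31), (39, r, c, 19, a, 11, 33), (39, r, c, 19, u, 27, 31), (39, r, c, 19, u, 27, 33), (9, d, c, 34, a, 11, 10), (9, d, c, 34, a, 11, 39), (9, d, c, 34, u, 27, 10), (9, d, c, 34, u, 27, 39)}
π_{A, C, G} gives {(10, c, 28), (10, c, 34), (15, c, 28), (2, q, 36), (2, w, 36), (31, c, 19), (33, c, 19), (39, c, 34)} (16 duplicate(s) eliminated).
σ[G ≠ 19]: keep tuples satisfying G ≠ 19 → {(10, c, 28), (10, c, 34), (15, c, 28), (2, q, 36), (2, w, 36), (39, c, 34)}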